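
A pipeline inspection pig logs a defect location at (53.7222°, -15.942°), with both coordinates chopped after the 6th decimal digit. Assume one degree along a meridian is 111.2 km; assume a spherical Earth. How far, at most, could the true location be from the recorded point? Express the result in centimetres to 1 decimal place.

Truncating at 6 decimal places can drop up to a full unit in the last place, so each coordinate may be off by as much as 1e-06°.
N–S: 1e-06° × 111200 m/° = 0.1112 m.
Longitude error → 1e-06 × 111200 × cos 53.7222° = 1e-06 × 111200 × 0.5917 ≈ 0.0657971 m.
Combining orthogonally: (0.1112² + 0.0657971²)^½ ≈ 0.129208 m.
That is 0.129208 m = 12.921 cm.

12.9 centimetres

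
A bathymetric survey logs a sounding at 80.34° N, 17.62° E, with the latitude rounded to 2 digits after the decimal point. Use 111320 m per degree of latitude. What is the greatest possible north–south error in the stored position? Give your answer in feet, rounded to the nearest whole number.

1826 feet

Rounding to 2 decimal places leaves the latitude within ±0.005° of the true value.
Along the meridian that is 0.005° × 111320 m/° = 556.6 m.
Converting: 556.6 m × 3.2808 ft/m ≈ 1826.1 ft.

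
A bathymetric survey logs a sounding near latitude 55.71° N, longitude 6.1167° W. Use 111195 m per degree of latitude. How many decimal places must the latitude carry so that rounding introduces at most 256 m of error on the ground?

3 decimal places

One degree of latitude covers 111195 m.
N decimal places → at most half a unit in the last place, 0.5 × 10⁻ᴺ° = 111195/2 × 10⁻ᴺ m.
Setting 55597.5 × 10⁻ᴺ ≤ 256 gives 10ᴺ ≥ 217.2, i.e. N ≥ 2.34.
N = 2 would give 556 m (too coarse); N = 3 gives 55.6 m ≤ 256 m.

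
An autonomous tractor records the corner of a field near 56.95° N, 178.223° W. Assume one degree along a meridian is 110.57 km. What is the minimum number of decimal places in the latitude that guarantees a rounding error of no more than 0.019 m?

7 decimal places

One degree of latitude covers 110570 m.
Rounding to N decimal places gives at most 0.5 × 10⁻ᴺ degrees of error, i.e. 0.5 × 10⁻ᴺ × 110570 m.
Need 0.5 × 110570 × 10⁻ᴺ ≤ 0.019 → 10⁻ᴺ ≤ 3.437e-07, so N ≥ 6.46.
At 6 places the error can reach 0.0553 m, but 7 places keeps it to 0.00553 m.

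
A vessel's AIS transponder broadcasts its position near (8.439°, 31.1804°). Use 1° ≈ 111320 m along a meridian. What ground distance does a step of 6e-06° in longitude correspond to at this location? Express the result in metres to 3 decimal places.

0.661 metres

6e-06° of longitude at 8.439° is 6e-06 × 111320 × cos 8.439° ≈ 6e-06 × 110115 = 0.660688 m.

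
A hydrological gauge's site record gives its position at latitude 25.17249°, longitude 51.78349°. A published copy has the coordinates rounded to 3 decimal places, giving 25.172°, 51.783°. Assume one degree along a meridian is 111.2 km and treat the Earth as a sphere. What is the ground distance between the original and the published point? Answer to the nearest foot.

Δlat = 25.17249 − 25.172 = +0.00049°; Δlon = 51.78349 − 51.783 = +0.00049°.
N–S: 0.00049° × 111200 m/° = 54.488 m.
East–west at this latitude: 0.00049° × 111200 × cos 25.172° ≈ 0.00049 × 100640 = 49.3135 m.
Combined displacement = (54.488² + 49.3135²)^½ ≈ 73.4899 m.
Converting: 73.4899 m × 3.2808 ft/m ≈ 241.11 ft.

241 feet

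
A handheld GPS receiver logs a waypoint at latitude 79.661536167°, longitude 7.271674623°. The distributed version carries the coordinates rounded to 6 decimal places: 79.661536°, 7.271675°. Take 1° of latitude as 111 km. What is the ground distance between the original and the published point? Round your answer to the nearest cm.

2 cm

The latitude changed by +0.000000167° and the longitude by -0.000000377°.
North–south shift: 0.000000167 × 111000 = 0.018537 m.
E–W at 79.6615°: -0.000000377° × 111000 × cos 79.6615° = -0.000000377 × 111000 × 0.1795 ≈ -0.00750997 m.
Hypotenuse of the two orthogonal shifts: √(0.018537² + 0.00750997²) = 0.0200005 m.
That is 0.0200005 m = 2.0001 cm.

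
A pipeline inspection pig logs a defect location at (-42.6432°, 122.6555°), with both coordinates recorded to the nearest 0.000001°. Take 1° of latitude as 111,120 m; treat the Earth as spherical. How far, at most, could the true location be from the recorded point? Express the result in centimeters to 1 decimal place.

6.9 centimeters

Rounding to 6 decimal places leaves each coordinate within ±5e-07° of the true value.
Latitude error → 5e-07 × 111120 = 0.05556 m along the meridian.
Longitude error → 5e-07 × 111120 × cos 42.6432° = 5e-07 × 111120 × 0.7356 ≈ 0.0408692 m.
Worst case both components are at the extreme and orthogonal: √(0.05556² + 0.0408692²) ≈ 0.0689725 m.
That is 0.0689725 m = 6.8972 cm.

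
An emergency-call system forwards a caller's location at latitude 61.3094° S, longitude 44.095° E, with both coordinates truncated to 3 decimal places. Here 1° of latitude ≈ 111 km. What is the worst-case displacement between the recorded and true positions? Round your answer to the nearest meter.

Truncating at 3 decimal places can drop up to a full unit in the last place, so each coordinate may be off by as much as 0.001°.
N–S: 0.001° × 111000 m/° = 111 m.
E–W at 61.3094°: 0.001° × 111000 × cos 61.3094° = 0.001 × 111000 × 0.4801 ≈ 53.2888 m.
The two errors are perpendicular, so the maximum displacement is √(111² + 53.2888²) ≈ 123.129 m.

123 meters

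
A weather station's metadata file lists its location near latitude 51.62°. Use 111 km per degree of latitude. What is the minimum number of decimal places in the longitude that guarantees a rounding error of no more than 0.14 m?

At 51.62° one degree of longitude covers 111000 × cos 51.62° ≈ 111000 × 0.6209 ≈ 68917 m.
Rounding to N decimal places gives at most 0.5 × 10⁻ᴺ degrees of error, i.e. 0.5 × 10⁻ᴺ × 68917 m.
Setting 34458.5 × 10⁻ᴺ ≤ 0.14 gives 10ᴺ ≥ 2.461e+05, i.e. N ≥ 5.39.
At 5 places the error can reach 0.345 m, but 6 places keeps it to 0.0345 m.

6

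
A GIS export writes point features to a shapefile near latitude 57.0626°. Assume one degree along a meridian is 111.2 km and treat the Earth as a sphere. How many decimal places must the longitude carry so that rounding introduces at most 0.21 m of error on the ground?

6 decimal places

At 57.0626° one degree of longitude covers 111200 × cos 57.0626° ≈ 111200 × 0.5437 ≈ 60461.9 m.
Rounding to N decimal places gives at most 0.5 × 10⁻ᴺ degrees of error, i.e. 0.5 × 10⁻ᴺ × 60461.9 m.
Setting 30231 × 10⁻ᴺ ≤ 0.21 gives 10ᴺ ≥ 1.44e+05, i.e. N ≥ 5.16.
N = 5 would give 0.302 m (too coarse); N = 6 gives 0.0302 m ≤ 0.21 m.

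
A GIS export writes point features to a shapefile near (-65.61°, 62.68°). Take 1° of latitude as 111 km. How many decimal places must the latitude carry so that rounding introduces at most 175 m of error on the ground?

3

One degree of latitude covers 111000 m.
With N decimal places the half-ulp bound is 0.5·10⁻ᴺ°, or 0.5·10⁻ᴺ × 111000 m on the ground.
Need 0.5 × 111000 × 10⁻ᴺ ≤ 175 → 10⁻ᴺ ≤ 3.153e-03, so N ≥ 2.50.
At 2 places the error can reach 555 m, but 3 places keeps it to 55.5 m.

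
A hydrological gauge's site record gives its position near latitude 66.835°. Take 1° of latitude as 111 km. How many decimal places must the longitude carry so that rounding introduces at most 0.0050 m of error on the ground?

At 66.835° one degree of longitude covers 111000 × cos 66.835° ≈ 111000 × 0.3934 ≈ 43665.2 m.
N decimal places → at most half a unit in the last place, 0.5 × 10⁻ᴺ° = 43665.2/2 × 10⁻ᴺ m.
Setting 21832.6 × 10⁻ᴺ ≤ 0.0050 gives 10ᴺ ≥ 4.367e+06, i.e. N ≥ 6.64.
So 7 decimal places suffice (0.00218 m); 6 would allow up to 0.0218 m.

7 decimal places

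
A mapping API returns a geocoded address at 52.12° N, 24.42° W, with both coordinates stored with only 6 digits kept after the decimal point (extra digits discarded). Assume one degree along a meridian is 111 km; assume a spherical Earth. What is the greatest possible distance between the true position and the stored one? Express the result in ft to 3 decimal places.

Truncating at 6 decimal places can drop up to a full unit in the last place, so each coordinate may be off by as much as 1e-06°.
Latitude error → 1e-06 × 111000 = 0.111 m along the meridian.
Longitude error → 1e-06 × 111000 × cos 52.12° = 1e-06 × 111000 × 0.6140 ≈ 0.0681551 m.
Worst case both components are at the extreme and orthogonal: √(0.111² + 0.0681551²) ≈ 0.130254 m.
Converting: 0.130254 m × 3.2808 ft/m ≈ 0.42734 ft.

0.427 ft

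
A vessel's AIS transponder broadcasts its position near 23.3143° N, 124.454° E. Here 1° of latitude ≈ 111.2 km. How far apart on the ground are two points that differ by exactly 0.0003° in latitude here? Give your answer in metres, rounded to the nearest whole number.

33 metres

Along a meridian 0.0003° is 0.0003 × 111200 = 33.36 m.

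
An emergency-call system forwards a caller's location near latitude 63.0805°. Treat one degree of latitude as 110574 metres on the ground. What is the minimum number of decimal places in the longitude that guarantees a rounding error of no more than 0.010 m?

7 decimal places

At 63.0805° one degree of longitude covers 110574 × cos 63.0805° ≈ 110574 × 0.4527 ≈ 50061.1 m.
Rounding to N decimal places gives at most 0.5 × 10⁻ᴺ degrees of error, i.e. 0.5 × 10⁻ᴺ × 50061.1 m.
Need 0.5 × 50061.1 × 10⁻ᴺ ≤ 0.010 → 10⁻ᴺ ≤ 3.995e-07, so N ≥ 6.40.
N = 6 would give 0.025 m (too coarse); N = 7 gives 0.0025 m ≤ 0.010 m.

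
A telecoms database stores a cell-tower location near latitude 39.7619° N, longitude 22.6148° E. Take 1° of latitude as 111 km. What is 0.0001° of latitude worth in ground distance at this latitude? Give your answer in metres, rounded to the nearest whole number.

Along a meridian 0.0001° is 0.0001 × 111000 = 11.1 m.

11 metres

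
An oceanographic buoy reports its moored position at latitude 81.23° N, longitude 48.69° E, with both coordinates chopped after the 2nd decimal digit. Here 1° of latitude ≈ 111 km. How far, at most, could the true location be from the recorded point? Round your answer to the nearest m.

Truncating at 2 decimal places can drop up to a full unit in the last place, so each coordinate may be off by as much as 0.01°.
Latitude error → 0.01 × 111000 = 1110 m along the meridian.
Longitude error → 0.01 × 111000 × cos 81.23° = 0.01 × 111000 × 0.1525 ≈ 169.24 m.
Combining orthogonally: (1110² + 169.24²)^½ ≈ 1122.83 m.

1123 m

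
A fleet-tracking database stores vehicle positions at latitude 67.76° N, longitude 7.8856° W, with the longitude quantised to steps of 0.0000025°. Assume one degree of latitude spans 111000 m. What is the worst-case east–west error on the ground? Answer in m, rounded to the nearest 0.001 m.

0.053 m

With a 0.0000025° grid the true value lies within half a step, ±0.0000025°/2 = ±1.25e-06°, of the stored one.
One degree of longitude at 67.76° is 111000 × cos 67.76° ≈ 111000 × 0.3785 = 42012.1 m.
East–west error: 1.25e-06° × 42012.1 m/° ≈ 0.0525151 m.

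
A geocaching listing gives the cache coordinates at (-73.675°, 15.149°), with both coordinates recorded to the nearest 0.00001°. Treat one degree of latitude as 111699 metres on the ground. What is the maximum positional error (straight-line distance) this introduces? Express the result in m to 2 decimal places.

0.58 m

Rounding to 5 decimal places leaves each coordinate within ±5e-06° of the true value.
N–S: 5e-06° × 111699 m/° = 0.558495 m.
E–W at 73.675°: 5e-06° × 111699 × cos 73.675° = 5e-06 × 111699 × 0.2811 ≈ 0.156985 m.
Combining orthogonally: (0.558495² + 0.156985²)^½ ≈ 0.580139 m.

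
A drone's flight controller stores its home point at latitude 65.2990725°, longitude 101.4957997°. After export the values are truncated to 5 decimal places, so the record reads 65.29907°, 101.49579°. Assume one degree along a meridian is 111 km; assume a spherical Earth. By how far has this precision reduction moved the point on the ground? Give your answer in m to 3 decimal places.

0.529 m

The latitude changed by +0.0000025° and the longitude by +0.0000097°.
North–south shift: 0.0000025 × 111000 = 0.2775 m.
East–west at this latitude: 0.0000097° × 111000 × cos 65.2991° ≈ 0.0000097 × 46384.9 = 0.449933 m.
Combined displacement = (0.2775² + 0.449933²)^½ ≈ 0.528627 m.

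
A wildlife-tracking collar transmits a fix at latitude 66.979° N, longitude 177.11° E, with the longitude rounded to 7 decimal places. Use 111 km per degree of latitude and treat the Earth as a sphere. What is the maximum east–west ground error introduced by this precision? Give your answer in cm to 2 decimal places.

Rounding to 7 decimal places leaves the longitude within ±5e-08° of the true value.
At latitude 66.979° a degree of longitude spans 111000 m × cos 66.979° = 111000 × 0.3911 ≈ 43408.6 m.
East–west error: 5e-08° × 43408.6 m/° ≈ 0.00217043 m.
That is 0.00217043 m = 0.21704 cm.

0.22 cm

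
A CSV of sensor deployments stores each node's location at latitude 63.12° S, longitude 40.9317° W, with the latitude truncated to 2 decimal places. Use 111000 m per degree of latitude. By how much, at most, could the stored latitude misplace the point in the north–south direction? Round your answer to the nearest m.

1110 m

Truncating at 2 decimal places can drop up to a full unit in the last place, so the latitude may be off by as much as 0.01°.
So the N–S error is at most 0.01 × 111000 = 1110 m.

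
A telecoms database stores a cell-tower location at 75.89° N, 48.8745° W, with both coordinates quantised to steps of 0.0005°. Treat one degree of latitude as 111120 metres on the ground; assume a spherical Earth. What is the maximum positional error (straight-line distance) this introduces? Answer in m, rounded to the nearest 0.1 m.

28.6 m

With a 0.0005° grid the true value lies within half a step, ±0.0005°/2 = ±0.00025°, of the stored one.
N–S: 0.00025° × 111120 m/° = 27.78 m.
E–W at 75.89°: 0.00025° × 111120 × cos 75.89° = 0.00025 × 111120 × 0.2438 ≈ 6.77233 m.
Combining orthogonally: (27.78² + 6.77233²)^½ ≈ 28.5936 m.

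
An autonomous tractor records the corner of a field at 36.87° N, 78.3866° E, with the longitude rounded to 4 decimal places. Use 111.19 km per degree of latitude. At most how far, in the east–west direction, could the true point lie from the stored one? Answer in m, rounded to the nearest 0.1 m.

Rounding to 4 decimal places leaves the longitude within ±5e-05° of the true value.
Parallels shrink by cos φ, so at 36.87° a degree of longitude is 111190 × 0.8000 ≈ 88951.9 m.
Maximum E–W displacement: 5e-05 × 88951.9 = 4.44759 m.

4.4 m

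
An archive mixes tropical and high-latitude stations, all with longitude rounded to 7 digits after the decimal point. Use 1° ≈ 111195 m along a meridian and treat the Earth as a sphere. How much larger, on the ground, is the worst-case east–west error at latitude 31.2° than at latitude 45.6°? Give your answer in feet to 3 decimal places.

Rounding to 7 decimal places leaves the longitude within ±5e-08° of the true value.
At 31.2°: 5e-08° × 111195 × cos 31.2° = 5e-08 × 111195 × 0.8554 ≈ 0.0047556 m.
Error at 45.6° = 5e-08° × 111195 × cos 45.6° ≈ 0.0055597 × 0.6997 = 0.00389 m.
Difference: 0.0047556 − 0.00389 = 0.00086566 m.
In feet: 0.000865658 m ÷ 0.3048 ≈ 0.0028401 ft.

0.003 feet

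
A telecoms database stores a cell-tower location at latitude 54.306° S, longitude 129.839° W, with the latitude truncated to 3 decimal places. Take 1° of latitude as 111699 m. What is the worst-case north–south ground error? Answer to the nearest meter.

Truncating at 3 decimal places can drop up to a full unit in the last place, so the latitude may be off by as much as 0.001°.
North–south distance: 0.001° × 111699 m/° = 111.699 m.

112 meters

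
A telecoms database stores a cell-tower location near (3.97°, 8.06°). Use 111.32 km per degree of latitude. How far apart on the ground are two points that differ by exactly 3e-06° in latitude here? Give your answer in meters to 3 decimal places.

Along a meridian 3e-06° is 3e-06 × 111320 = 0.33396 m.

0.334 meters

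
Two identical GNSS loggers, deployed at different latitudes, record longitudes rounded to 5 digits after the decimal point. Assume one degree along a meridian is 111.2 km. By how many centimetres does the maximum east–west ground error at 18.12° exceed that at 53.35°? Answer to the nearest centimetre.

20 centimetres

Rounding to 5 decimal places leaves the longitude within ±5e-06° of the true value.
At 18.12°: 5e-06° × 111200 × cos 18.12° = 5e-06 × 111200 × 0.9504 ≈ 0.52843 m.
Error at 53.35° = 5e-06° × 111200 × cos 53.35° ≈ 0.556 × 0.5969 = 0.33189 m.
So the lower-latitude error exceeds the higher by 0.52843 − 0.33189 = 0.19654 m.
That is 0.196536 m = 19.654 cm.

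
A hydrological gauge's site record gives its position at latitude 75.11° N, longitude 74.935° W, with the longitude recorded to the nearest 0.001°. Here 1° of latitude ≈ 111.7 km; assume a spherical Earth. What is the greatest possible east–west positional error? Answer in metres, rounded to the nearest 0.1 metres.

14.4 metres

Rounding to 3 decimal places leaves the longitude within ±0.0005° of the true value.
Parallels shrink by cos φ, so at 75.11° a degree of longitude is 111700 × 0.2570 ≈ 28702.9 m.
So at most 0.0005° × 28702.9 ≈ 14.3514 m east–west.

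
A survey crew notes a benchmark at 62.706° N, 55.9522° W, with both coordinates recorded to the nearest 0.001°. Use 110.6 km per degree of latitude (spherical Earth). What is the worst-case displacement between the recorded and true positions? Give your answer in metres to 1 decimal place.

60.8 metres

Rounding to 3 decimal places leaves each coordinate within ±0.0005° of the true value.
North–south component: 0.0005° × 110600 = 55.3 m.
E–W at 62.706°: 0.0005° × 110600 × cos 62.706° = 0.0005 × 110600 × 0.4586 ≈ 25.3582 m.
Worst case both components are at the extreme and orthogonal: √(55.3² + 25.3582²) ≈ 60.8369 m.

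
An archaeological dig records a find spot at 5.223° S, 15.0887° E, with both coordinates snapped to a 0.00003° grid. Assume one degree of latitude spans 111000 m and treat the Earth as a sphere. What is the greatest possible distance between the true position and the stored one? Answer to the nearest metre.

With a 0.00003° grid the true value lies within half a step, ±0.00003°/2 = ±1.5e-05°, of the stored one.
N–S: 1.5e-05° × 111000 m/° = 1.665 m.
E–W at 5.223°: 1.5e-05° × 111000 × cos 5.223° = 1.5e-05 × 111000 × 0.9958 ≈ 1.65809 m.
Worst case both components are at the extreme and orthogonal: √(1.665² + 1.65809²) ≈ 2.34978 m.

2 metres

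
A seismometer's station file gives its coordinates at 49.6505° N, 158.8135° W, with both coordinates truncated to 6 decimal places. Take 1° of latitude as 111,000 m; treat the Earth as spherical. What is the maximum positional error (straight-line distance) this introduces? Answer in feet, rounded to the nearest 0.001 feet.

0.434 feet

Truncating at 6 decimal places can drop up to a full unit in the last place, so each coordinate may be off by as much as 1e-06°.
Latitude error → 1e-06 × 111000 = 0.111 m along the meridian.
Longitude error → 1e-06 × 111000 × cos 49.6505° = 1e-06 × 111000 × 0.6474 ≈ 0.0718668 m.
The two errors are perpendicular, so the maximum displacement is √(0.111² + 0.0718668²) ≈ 0.132234 m.
Converting: 0.132234 m × 3.2808 ft/m ≈ 0.43384 ft.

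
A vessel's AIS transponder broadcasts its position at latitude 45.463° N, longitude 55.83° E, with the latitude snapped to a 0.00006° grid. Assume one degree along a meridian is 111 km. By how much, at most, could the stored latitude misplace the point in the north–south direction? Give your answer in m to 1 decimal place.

3.3 m

With a 0.00006° grid the true value lies within half a step, ±0.00006°/2 = ±3e-05°, of the stored one.
Along the meridian that is 3e-05° × 111000 m/° = 3.33 m.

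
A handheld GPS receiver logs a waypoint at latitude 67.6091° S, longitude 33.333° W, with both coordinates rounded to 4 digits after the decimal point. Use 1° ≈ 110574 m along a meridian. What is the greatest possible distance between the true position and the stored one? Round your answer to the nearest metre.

Rounding to 4 decimal places leaves each coordinate within ±5e-05° of the true value.
Latitude error → 5e-05 × 110574 = 5.5287 m along the meridian.
East–west component at 67.6091°: 5e-05° × 110574 × cos 67.6091° ≈ 5e-05 × 42120.2 ≈ 2.10601 m.
Combining orthogonally: (5.5287² + 2.10601²)^½ ≈ 5.91623 m.

6 metres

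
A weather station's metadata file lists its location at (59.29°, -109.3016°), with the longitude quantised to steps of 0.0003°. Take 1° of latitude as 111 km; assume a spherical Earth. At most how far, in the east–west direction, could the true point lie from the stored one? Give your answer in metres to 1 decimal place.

8.5 metres

With a 0.0003° grid the true value lies within half a step, ±0.0003°/2 = ±0.00015°, of the stored one.
One degree of longitude at 59.29° is 111000 × cos 59.29° ≈ 111000 × 0.5107 = 56686.9 m.
So at most 0.00015° × 56686.9 ≈ 8.50304 m east–west.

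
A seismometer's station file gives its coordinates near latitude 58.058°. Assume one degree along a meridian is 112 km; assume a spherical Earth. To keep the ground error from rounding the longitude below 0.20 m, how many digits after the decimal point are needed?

6 decimal places

At 58.058° one degree of longitude covers 112000 × cos 58.058° ≈ 112000 × 0.5291 ≈ 59254.8 m.
N decimal places → at most half a unit in the last place, 0.5 × 10⁻ᴺ° = 59254.8/2 × 10⁻ᴺ m.
Setting 29627.4 × 10⁻ᴺ ≤ 0.20 gives 10ᴺ ≥ 1.481e+05, i.e. N ≥ 5.17.
So 6 decimal places suffice (0.0296 m); 5 would allow up to 0.296 m.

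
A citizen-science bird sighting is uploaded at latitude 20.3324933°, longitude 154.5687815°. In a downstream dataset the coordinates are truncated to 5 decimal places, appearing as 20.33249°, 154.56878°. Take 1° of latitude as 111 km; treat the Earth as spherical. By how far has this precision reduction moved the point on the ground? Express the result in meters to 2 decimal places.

Δlat = 20.3324933 − 20.33249 = +0.0000033°; Δlon = 154.5687815 − 154.56878 = +0.0000015°.
N–S: 0.0000033° × 111000 m/° = 0.3663 m.
East–west at this latitude: 0.0000015° × 111000 × cos 20.3325° ≈ 0.0000015 × 104084 = 0.156126 m.
Distance: √(0.3663² + 0.156126²) ≈ 0.398185 m.

0.40 meters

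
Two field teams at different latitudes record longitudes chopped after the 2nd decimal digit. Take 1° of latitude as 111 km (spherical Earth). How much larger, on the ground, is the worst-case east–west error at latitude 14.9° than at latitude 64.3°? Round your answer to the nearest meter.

591 meters

Truncating at 2 decimal places can drop up to a full unit in the last place, so the longitude may be off by as much as 0.01°.
At 14.9°: 0.01° × 111000 × cos 14.9° = 0.01 × 111000 × 0.9664 ≈ 1072.7 m.
At 64.3°: 0.01° × 111000 × cos 64.3° = 0.01 × 111000 × 0.4337 ≈ 481.36 m.
So the lower-latitude error exceeds the higher by 1072.7 − 481.36 = 591.32 m.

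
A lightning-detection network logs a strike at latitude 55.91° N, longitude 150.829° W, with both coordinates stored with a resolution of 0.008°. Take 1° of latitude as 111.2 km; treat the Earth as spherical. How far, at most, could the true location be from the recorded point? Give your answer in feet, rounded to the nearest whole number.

With a 0.008° grid the true value lies within half a step, ±0.008°/2 = ±0.004°, of the stored one.
N–S: 0.004° × 111200 m/° = 444.8 m.
E–W at 55.91°: 0.004° × 111200 × cos 55.91° = 0.004 × 111200 × 0.5605 ≈ 249.308 m.
Worst case both components are at the extreme and orthogonal: √(444.8² + 249.308²) ≈ 509.903 m.
In feet: 509.903 m ÷ 0.3048 ≈ 1672.9 ft.

1673 feet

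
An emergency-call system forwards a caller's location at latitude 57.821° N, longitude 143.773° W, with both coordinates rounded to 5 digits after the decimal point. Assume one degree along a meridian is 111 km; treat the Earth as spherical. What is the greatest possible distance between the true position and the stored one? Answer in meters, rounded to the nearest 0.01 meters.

0.63 meters

Rounding to 5 decimal places leaves each coordinate within ±5e-06° of the true value.
North–south component: 5e-06° × 111000 = 0.555 m.
Longitude error → 5e-06 × 111000 × cos 57.821° = 5e-06 × 111000 × 0.5326 ≈ 0.295574 m.
Worst case both components are at the extreme and orthogonal: √(0.555² + 0.295574²) ≈ 0.6288 m.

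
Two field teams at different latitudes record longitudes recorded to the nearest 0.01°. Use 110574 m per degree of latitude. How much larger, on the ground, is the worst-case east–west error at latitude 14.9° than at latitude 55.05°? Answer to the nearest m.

Rounding to 2 decimal places leaves the longitude within ±0.005° of the true value.
At 14.9°: 0.005° × 110574 × cos 14.9° = 0.005 × 110574 × 0.9664 ≈ 534.28 m.
At 55.05°: 0.005° × 110574 × cos 55.05° = 0.005 × 110574 × 0.5729 ≈ 316.72 m.
So the lower-latitude error exceeds the higher by 534.28 − 316.72 = 217.56 m.

218 m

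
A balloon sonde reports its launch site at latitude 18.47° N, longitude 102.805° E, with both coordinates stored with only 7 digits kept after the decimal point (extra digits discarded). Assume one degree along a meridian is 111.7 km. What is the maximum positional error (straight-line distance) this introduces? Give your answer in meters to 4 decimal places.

0.0154 meters

Truncating at 7 decimal places can drop up to a full unit in the last place, so each coordinate may be off by as much as 1e-07°.
Latitude error → 1e-07 × 111700 = 0.01117 m along the meridian.
E–W at 18.47°: 1e-07° × 111700 × cos 18.47° = 1e-07 × 111700 × 0.9485 ≈ 0.0105946 m.
Worst case both components are at the extreme and orthogonal: √(0.01117² + 0.0105946²) ≈ 0.0153953 m.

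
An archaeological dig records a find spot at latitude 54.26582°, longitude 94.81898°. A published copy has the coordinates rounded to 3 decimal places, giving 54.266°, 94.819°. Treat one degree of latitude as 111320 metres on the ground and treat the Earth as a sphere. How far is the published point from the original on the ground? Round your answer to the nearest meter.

Δlat = 54.26582 − 54.266 = -0.00018°; Δlon = 94.81898 − 94.819 = -0.00002°.
North–south shift: -0.00018 × 111320 = -20.0376 m.
E–W at 54.266°: -0.00002° × 111320 × cos 54.266° = -0.00002 × 111320 × 0.5840 ≈ -1.30027 m.
Combined displacement = (20.0376² + 1.30027²)^½ ≈ 20.0797 m.

20 meters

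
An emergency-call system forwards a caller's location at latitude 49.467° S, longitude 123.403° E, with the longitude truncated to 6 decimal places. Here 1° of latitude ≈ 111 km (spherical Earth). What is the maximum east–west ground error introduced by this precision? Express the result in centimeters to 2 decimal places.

7.21 centimeters

Truncating at 6 decimal places can drop up to a full unit in the last place, so the longitude may be off by as much as 1e-06°.
One degree of longitude at 49.467° is 111000 × cos 49.467° ≈ 111000 × 0.6499 = 72137.3 m.
East–west error: 1e-06° × 72137.3 m/° ≈ 0.0721373 m.
That is 0.0721373 m = 7.2137 cm.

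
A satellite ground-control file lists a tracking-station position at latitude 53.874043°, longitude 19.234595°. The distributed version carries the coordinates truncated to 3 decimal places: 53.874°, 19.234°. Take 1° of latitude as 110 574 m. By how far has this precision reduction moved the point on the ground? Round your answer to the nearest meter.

The latitude changed by +0.000043° and the longitude by +0.000595°.
N–S: 0.000043° × 110574 m/° = 4.75468 m.
East–west at this latitude: 0.000595° × 110574 × cos 53.874° ≈ 0.000595 × 65190.3 = 38.7882 m.
Hypotenuse of the two orthogonal shifts: √(4.75468² + 38.7882²) = 39.0786 m.

39 meters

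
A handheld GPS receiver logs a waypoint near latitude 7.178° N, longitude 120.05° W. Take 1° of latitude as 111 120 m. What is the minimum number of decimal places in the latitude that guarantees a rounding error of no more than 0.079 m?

One degree of latitude covers 111120 m.
N decimal places → at most half a unit in the last place, 0.5 × 10⁻ᴺ° = 111120/2 × 10⁻ᴺ m.
Setting 55560 × 10⁻ᴺ ≤ 0.079 gives 10ᴺ ≥ 7.033e+05, i.e. N ≥ 5.85.
So 6 decimal places suffice (0.0556 m); 5 would allow up to 0.556 m.

6 decimal places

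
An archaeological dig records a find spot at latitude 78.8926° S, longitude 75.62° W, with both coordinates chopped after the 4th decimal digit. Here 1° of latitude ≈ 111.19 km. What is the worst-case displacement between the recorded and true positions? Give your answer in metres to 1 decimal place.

Truncating at 4 decimal places can drop up to a full unit in the last place, so each coordinate may be off by as much as 0.0001°.
N–S: 0.0001° × 111190 m/° = 11.119 m.
East–west component at 78.8926°: 0.0001° × 111190 × cos 78.8926° ≈ 0.0001 × 21420.6 ≈ 2.14206 m.
Combining orthogonally: (11.119² + 2.14206²)^½ ≈ 11.3235 m.

11.3 metres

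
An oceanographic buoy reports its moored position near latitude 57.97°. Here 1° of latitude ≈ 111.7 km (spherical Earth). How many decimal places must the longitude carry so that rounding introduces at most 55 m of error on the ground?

3 decimal places

At 57.97° one degree of longitude covers 111700 × cos 57.97° ≈ 111700 × 0.5304 ≈ 59241.6 m.
N decimal places → at most half a unit in the last place, 0.5 × 10⁻ᴺ° = 59241.6/2 × 10⁻ᴺ m.
Setting 29620.8 × 10⁻ᴺ ≤ 55 gives 10ᴺ ≥ 538.6, i.e. N ≥ 2.73.
At 2 places the error can reach 296 m, but 3 places keeps it to 29.6 m.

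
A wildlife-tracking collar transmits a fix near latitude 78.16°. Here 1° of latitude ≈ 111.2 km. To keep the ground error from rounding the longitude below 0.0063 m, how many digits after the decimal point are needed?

7 decimal places

At 78.16° one degree of longitude covers 111200 × cos 78.16° ≈ 111200 × 0.2052 ≈ 22815.9 m.
With N decimal places the half-ulp bound is 0.5·10⁻ᴺ°, or 0.5·10⁻ᴺ × 22815.9 m on the ground.
Setting 11408 × 10⁻ᴺ ≤ 0.0063 gives 10ᴺ ≥ 1.811e+06, i.e. N ≥ 6.26.
N = 6 would give 0.0114 m (too coarse); N = 7 gives 0.00114 m ≤ 0.0063 m.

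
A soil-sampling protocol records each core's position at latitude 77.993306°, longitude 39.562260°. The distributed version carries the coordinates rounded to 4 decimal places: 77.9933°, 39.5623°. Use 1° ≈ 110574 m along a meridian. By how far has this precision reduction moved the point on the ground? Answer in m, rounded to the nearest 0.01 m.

The latitude changed by +0.000006° and the longitude by -0.000040°.
N–S: 0.000006° × 110574 m/° = 0.663444 m.
East–west at this latitude: -0.000040° × 110574 × cos 77.9933° ≈ -0.000040 × 23002.3 = -0.920091 m.
Distance: √(0.663444² + 0.920091²) ≈ 1.13434 m.

1.13 m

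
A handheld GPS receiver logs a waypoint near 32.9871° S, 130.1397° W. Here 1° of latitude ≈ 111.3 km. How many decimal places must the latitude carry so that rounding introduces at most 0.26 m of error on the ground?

One degree of latitude covers 111300 m.
With N decimal places the half-ulp bound is 0.5·10⁻ᴺ°, or 0.5·10⁻ᴺ × 111300 m on the ground.
Setting 55650 × 10⁻ᴺ ≤ 0.26 gives 10ᴺ ≥ 2.14e+05, i.e. N ≥ 5.33.
At 5 places the error can reach 0.556 m, but 6 places keeps it to 0.0556 m.

6 decimal places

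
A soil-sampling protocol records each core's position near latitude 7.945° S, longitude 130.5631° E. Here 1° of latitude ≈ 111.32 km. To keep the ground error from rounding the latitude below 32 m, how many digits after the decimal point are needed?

One degree of latitude covers 111320 m.
N decimal places → at most half a unit in the last place, 0.5 × 10⁻ᴺ° = 111320/2 × 10⁻ᴺ m.
Need 0.5 × 111320 × 10⁻ᴺ ≤ 32 → 10⁻ᴺ ≤ 5.749e-04, so N ≥ 3.24.
So 4 decimal places suffice (5.57 m); 3 would allow up to 55.7 m.

4 decimal places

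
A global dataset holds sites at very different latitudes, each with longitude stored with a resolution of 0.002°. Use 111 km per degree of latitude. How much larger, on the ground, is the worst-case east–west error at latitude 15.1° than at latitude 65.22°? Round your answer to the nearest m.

With a 0.002° grid the true value lies within half a step, ±0.002°/2 = ±0.001°, of the stored one.
At 15.1°: 0.001° × 111000 × cos 15.1° = 0.001 × 111000 × 0.9655 ≈ 107.17 m.
Error at 65.22° = 0.001° × 111000 × cos 65.22° ≈ 111 × 0.4191 = 46.524 m.
So the lower-latitude error exceeds the higher by 107.17 − 46.524 = 60.643 m.

61 m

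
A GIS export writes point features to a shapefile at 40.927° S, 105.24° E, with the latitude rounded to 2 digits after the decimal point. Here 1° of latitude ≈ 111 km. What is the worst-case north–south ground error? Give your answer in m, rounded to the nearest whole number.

Rounding to 2 decimal places leaves the latitude within ±0.005° of the true value.
North–south distance: 0.005° × 111000 m/° = 555 m.

555 m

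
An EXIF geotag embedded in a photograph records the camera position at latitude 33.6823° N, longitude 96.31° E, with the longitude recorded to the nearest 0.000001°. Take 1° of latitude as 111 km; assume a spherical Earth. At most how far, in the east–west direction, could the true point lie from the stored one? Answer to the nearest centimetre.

5 centimetres

Rounding to 6 decimal places leaves the longitude within ±5e-07° of the true value.
Parallels shrink by cos φ, so at 33.6823° a degree of longitude is 111000 × 0.8321 ≈ 92365.9 m.
East–west error: 5e-07° × 92365.9 m/° ≈ 0.046183 m.
That is 0.046183 m = 4.6183 cm.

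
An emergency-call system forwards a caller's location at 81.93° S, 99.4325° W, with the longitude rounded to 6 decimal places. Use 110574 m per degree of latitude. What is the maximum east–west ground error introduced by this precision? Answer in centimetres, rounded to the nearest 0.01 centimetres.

Rounding to 6 decimal places leaves the longitude within ±5e-07° of the true value.
Parallels shrink by cos φ, so at 81.93° a degree of longitude is 110574 × 0.1404 ≈ 15522.7 m.
Maximum E–W displacement: 5e-07 × 15522.7 = 0.00776135 m.
That is 0.00776135 m = 0.77613 cm.

0.78 centimetres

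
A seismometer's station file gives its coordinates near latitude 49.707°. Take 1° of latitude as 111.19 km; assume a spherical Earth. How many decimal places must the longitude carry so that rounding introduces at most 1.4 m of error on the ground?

At 49.707° one degree of longitude covers 111190 × cos 49.707° ≈ 111190 × 0.6467 ≈ 71906.2 m.
With N decimal places the half-ulp bound is 0.5·10⁻ᴺ°, or 0.5·10⁻ᴺ × 71906.2 m on the ground.
Setting 35953.1 × 10⁻ᴺ ≤ 1.4 gives 10ᴺ ≥ 2.568e+04, i.e. N ≥ 4.41.
So 5 decimal places suffice (0.36 m); 4 would allow up to 3.6 m.

5 decimal places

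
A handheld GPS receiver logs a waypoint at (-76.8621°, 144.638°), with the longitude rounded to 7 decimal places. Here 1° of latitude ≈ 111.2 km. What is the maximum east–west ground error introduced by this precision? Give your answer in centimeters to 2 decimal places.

Rounding to 7 decimal places leaves the longitude within ±5e-08° of the true value.
Parallels shrink by cos φ, so at 76.8621° a degree of longitude is 111200 × 0.2273 ≈ 25275.3 m.
East–west error: 5e-08° × 25275.3 m/° ≈ 0.00126376 m.
That is 0.00126376 m = 0.12638 cm.

0.13 centimeters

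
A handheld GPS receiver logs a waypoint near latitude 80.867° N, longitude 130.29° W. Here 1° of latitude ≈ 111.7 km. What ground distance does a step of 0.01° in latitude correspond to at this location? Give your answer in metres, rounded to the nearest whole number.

Along a meridian 0.01° is 0.01 × 111700 = 1117 m.

1117 metres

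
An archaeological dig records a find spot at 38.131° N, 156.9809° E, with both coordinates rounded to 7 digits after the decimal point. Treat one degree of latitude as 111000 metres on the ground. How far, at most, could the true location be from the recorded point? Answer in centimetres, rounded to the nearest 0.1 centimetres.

0.7 centimetres

Rounding to 7 decimal places leaves each coordinate within ±5e-08° of the true value.
Latitude error → 5e-08 × 111000 = 0.00555 m along the meridian.
E–W at 38.131°: 5e-08° × 111000 × cos 38.131° = 5e-08 × 111000 × 0.7866 ≈ 0.00436564 m.
The two errors are perpendicular, so the maximum displacement is √(0.00555² + 0.00436564²) ≈ 0.00706125 m.
That is 0.00706125 m = 0.70613 cm.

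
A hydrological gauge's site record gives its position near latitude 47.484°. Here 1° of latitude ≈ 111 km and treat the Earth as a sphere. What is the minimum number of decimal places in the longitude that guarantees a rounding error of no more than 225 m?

At 47.484° one degree of longitude covers 111000 × cos 47.484° ≈ 111000 × 0.6758 ≈ 75013.4 m.
Rounding to N decimal places gives at most 0.5 × 10⁻ᴺ degrees of error, i.e. 0.5 × 10⁻ᴺ × 75013.4 m.
Setting 37506.7 × 10⁻ᴺ ≤ 225 gives 10ᴺ ≥ 166.7, i.e. N ≥ 2.22.
N = 2 would give 375 m (too coarse); N = 3 gives 37.5 m ≤ 225 m.

3 decimal places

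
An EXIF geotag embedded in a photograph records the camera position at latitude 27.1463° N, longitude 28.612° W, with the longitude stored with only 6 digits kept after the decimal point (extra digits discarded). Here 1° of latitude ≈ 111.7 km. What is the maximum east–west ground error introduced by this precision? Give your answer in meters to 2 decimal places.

0.10 meters

Truncating at 6 decimal places can drop up to a full unit in the last place, so the longitude may be off by as much as 1e-06°.
At latitude 27.1463° a degree of longitude spans 111700 m × cos 27.1463° = 111700 × 0.8898 ≈ 99395.6 m.
East–west error: 1e-06° × 99395.6 m/° ≈ 0.0993956 m.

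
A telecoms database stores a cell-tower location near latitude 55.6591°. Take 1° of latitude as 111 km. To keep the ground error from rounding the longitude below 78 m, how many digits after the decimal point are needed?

3 decimal places

At 55.6591° one degree of longitude covers 111000 × cos 55.6591° ≈ 111000 × 0.5641 ≈ 62616.8 m.
N decimal places → at most half a unit in the last place, 0.5 × 10⁻ᴺ° = 62616.8/2 × 10⁻ᴺ m.
Setting 31308.4 × 10⁻ᴺ ≤ 78 gives 10ᴺ ≥ 401.4, i.e. N ≥ 2.60.
So 3 decimal places suffice (31.3 m); 2 would allow up to 313 m.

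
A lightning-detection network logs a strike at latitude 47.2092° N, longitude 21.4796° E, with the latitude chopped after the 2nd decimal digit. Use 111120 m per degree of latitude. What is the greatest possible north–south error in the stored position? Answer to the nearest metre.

1111 metres

Truncating at 2 decimal places can drop up to a full unit in the last place, so the latitude may be off by as much as 0.01°.
So the N–S error is at most 0.01 × 111120 = 1111.2 m.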